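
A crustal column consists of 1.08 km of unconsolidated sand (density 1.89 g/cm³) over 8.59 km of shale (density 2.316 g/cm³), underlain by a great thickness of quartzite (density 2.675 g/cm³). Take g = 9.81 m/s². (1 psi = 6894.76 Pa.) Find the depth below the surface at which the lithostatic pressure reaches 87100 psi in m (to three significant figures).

Pressure at base of upper layers: 1890×9.81×1080 + 2316×9.81×8590 = 2.152×10^8 Pa = 31210 psi
Remaining pressure to be supplied by quartzite: 6.005×10^8 − 2.152×10^8 = 3.853×10^8 Pa
Additional depth in quartzite = 3.853×10^8 Pa / (2675 kg/m³ × 9.81 m/s²) = 14684 m
Total depth = 9670 m + 14684 m = 24354 m

24400 m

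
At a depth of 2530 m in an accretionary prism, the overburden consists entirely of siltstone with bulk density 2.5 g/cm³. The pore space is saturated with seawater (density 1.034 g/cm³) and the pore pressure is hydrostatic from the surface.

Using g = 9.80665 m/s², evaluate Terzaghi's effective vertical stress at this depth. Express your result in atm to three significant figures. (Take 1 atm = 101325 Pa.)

359 atm

Overburden (lithostatic) stress σ_v:
siltstone: 2500 kg/m³ × 9.80665 m/s² × 2530 m = 6.203×10^7 Pa = 62.03 MPa
Pore pressure P_p = 1034 kg/m³ × 9.80665 m/s² × 2530 m = 2.565×10^7 Pa = 25.65 MPa
Effective stress σ' = σ_v − P_p = 62.03 − 25.65 = 36.373 MPa = 358.97 atm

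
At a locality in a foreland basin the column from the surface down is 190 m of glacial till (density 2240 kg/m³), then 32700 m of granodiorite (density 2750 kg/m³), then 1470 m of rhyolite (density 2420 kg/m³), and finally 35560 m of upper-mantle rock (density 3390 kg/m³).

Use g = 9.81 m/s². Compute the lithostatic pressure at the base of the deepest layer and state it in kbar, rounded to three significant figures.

glacial till: 2240 kg/m³ × 9.81 m/s² × 190 m = 4.175×10^6 Pa = 0.04175 kbar
granodiorite: 2750 kg/m³ × 9.81 m/s² × 32700 m = 8.822×10^8 Pa = 8.822 kbar
rhyolite: 2420 kg/m³ × 9.81 m/s² × 1470 m = 3.490×10^7 Pa = 0.3490 kbar
upper-mantle rock: 3390 kg/m³ × 9.81 m/s² × 35560 m = 1.183×10^9 Pa = 11.83 kbar
Total = 0.04175 + 8.822 + 0.3490 + 11.83 = 21.038 kbar

21.0 kbar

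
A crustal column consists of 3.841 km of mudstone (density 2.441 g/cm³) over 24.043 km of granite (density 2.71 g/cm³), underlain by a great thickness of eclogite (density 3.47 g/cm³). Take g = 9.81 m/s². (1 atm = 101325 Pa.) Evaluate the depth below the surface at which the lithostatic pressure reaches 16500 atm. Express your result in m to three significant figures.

55500 m

Pressure at base of upper layers: 2441×9.81×3841 + 2710×9.81×24043 = 7.312×10^8 Pa = 7216 atm
Remaining pressure to be supplied by eclogite: 1.672×10^9 − 7.312×10^8 = 9.407×10^8 Pa
Additional depth in eclogite = 9.407×10^8 Pa / (3470 kg/m³ × 9.81 m/s²) = 27635 m
Total depth = 27884 m + 27635 m = 55519 m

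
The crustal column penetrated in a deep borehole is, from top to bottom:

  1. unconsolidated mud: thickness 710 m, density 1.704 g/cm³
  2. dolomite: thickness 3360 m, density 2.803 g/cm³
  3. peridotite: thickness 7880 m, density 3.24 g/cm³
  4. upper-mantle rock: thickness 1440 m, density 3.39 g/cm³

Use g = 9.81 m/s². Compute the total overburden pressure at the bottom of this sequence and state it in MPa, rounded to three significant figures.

unconsolidated mud: 1704 kg/m³ × 9.81 m/s² × 710 m = 1.187×10^7 Pa = 11.87 MPa
dolomite: 2803 kg/m³ × 9.81 m/s² × 3360 m = 9.239×10^7 Pa = 92.39 MPa
peridotite: 3240 kg/m³ × 9.81 m/s² × 7880 m = 2.505×10^8 Pa = 250.5 MPa
upper-mantle rock: 3390 kg/m³ × 9.81 m/s² × 1440 m = 4.789×10^7 Pa = 47.89 MPa
Total = 11.87 + 92.39 + 250.5 + 47.89 = 402.61 MPa

403 MPa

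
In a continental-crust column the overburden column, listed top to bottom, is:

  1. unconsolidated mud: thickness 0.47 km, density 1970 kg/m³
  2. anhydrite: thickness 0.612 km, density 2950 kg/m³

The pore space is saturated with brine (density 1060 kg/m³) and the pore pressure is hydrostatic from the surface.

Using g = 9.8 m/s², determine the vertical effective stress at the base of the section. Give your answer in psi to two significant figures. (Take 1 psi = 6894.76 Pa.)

Overburden (lithostatic) stress σ_v:
unconsolidated mud: 1970 kg/m³ × 9.8 m/s² × 470 m = 9.074×10^6 Pa = 9.074 MPa
anhydrite: 2950 kg/m³ × 9.8 m/s² × 612 m = 1.769×10^7 Pa = 17.69 MPa
Total = 9.074 + 17.69 = 26.767 MPa
Pore pressure P_p = 1060 kg/m³ × 9.8 m/s² × 1082 m = 1.124×10^7 Pa = 11.24 MPa
Effective stress σ' = σ_v − P_p = 26.77 − 11.24 = 15.527 MPa = 2252.0 psi

2300 psi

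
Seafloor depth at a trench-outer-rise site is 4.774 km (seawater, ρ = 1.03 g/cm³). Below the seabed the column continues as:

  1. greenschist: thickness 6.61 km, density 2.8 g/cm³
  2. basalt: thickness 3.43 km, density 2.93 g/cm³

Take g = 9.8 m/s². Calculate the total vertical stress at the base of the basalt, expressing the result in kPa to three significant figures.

seawater: 1030 kg/m³ × 9.8 m/s² × 4774 m = 4.819×10^7 Pa = 48189 kPa
greenschist: 2800 kg/m³ × 9.8 m/s² × 6610 m = 1.814×10^8 Pa = 1.814×10^5 kPa
basalt: 2930 kg/m³ × 9.8 m/s² × 3430 m = 9.849×10^7 Pa = 98489 kPa
Total = 48189 + 1.814×10^5 + 98489 = 3.2806×10^5 kPa

328000 kPa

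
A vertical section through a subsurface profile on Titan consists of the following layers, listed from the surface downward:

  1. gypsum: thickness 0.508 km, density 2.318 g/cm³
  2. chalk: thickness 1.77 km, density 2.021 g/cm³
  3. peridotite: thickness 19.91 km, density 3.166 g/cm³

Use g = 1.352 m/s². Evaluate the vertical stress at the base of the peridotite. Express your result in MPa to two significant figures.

92 MPa

gypsum: 2318 kg/m³ × 1.352 m/s² × 508 m = 1.592×10^6 Pa = 1.592 MPa
chalk: 2021 kg/m³ × 1.352 m/s² × 1770 m = 4.836×10^6 Pa = 4.836 MPa
peridotite: 3166 kg/m³ × 1.352 m/s² × 19910 m = 8.522×10^7 Pa = 85.22 MPa
Total = 1.592 + 4.836 + 85.22 = 91.652 MPa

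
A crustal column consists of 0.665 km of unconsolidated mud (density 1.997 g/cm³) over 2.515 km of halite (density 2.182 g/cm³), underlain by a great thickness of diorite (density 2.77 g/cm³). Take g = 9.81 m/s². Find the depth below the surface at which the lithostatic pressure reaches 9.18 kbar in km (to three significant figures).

34.5 km

Pressure at base of upper layers: 1997×9.81×665 + 2182×9.81×2515 = 6.686×10^7 Pa = 0.6686 kbar
Remaining pressure to be supplied by diorite: 9.180×10^8 − 6.686×10^7 = 8.511×10^8 Pa
Additional depth in diorite = 8.511×10^8 Pa / (2770 kg/m³ × 9.81 m/s²) = 31322 m
Total depth = 3180 m + 31322 m = 34502 m
= 34.502 km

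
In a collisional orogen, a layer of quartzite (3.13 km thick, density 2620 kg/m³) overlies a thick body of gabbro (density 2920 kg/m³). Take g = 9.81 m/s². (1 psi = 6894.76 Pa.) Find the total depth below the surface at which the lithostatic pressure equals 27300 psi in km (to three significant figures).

Pressure at base of upper layers: 2620×9.81×3130 = 8.045×10^7 Pa = 11668 psi
Remaining pressure to be supplied by gabbro: 1.882×10^8 − 8.045×10^7 = 1.078×10^8 Pa
Additional depth in gabbro = 1.078×10^8 Pa / (2920 kg/m³ × 9.81 m/s²) = 3762.5 m
Total depth = 3130 m + 3762.5 m = 6892.5 m
= 6.8925 km

6.89 km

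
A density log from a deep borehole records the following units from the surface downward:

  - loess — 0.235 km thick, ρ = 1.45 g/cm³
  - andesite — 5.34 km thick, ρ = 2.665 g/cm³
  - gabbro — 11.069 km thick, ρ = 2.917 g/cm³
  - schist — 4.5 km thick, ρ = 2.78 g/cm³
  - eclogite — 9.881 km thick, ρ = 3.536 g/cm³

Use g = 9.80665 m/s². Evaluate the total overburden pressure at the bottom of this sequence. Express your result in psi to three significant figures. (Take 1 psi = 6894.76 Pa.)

134000 psi

loess: 1450 kg/m³ × 9.80665 m/s² × 235 m = 3.342×10^6 Pa = 484.7 psi
andesite: 2665 kg/m³ × 9.80665 m/s² × 5340 m = 1.396×10^8 Pa = 20241 psi
gabbro: 2917 kg/m³ × 9.80665 m/s² × 11069 m = 3.166×10^8 Pa = 45925 psi
schist: 2780 kg/m³ × 9.80665 m/s² × 4500 m = 1.227×10^8 Pa = 17793 psi
eclogite: 3536 kg/m³ × 9.80665 m/s² × 9881 m = 3.426×10^8 Pa = 49695 psi
Total = 484.7 + 20241 + 45925 + 17793 + 49695 = 1.3414×10^5 psi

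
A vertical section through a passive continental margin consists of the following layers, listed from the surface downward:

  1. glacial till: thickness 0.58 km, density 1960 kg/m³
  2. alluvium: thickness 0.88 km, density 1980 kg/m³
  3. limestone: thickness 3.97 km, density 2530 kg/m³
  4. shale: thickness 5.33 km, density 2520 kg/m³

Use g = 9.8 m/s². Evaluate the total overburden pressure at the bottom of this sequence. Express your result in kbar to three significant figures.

2.58 kbar

glacial till: 1960 kg/m³ × 9.8 m/s² × 580 m = 1.114×10^7 Pa = 0.1114 kbar
alluvium: 1980 kg/m³ × 9.8 m/s² × 880 m = 1.708×10^7 Pa = 0.1708 kbar
limestone: 2530 kg/m³ × 9.8 m/s² × 3970 m = 9.843×10^7 Pa = 0.9843 kbar
shale: 2520 kg/m³ × 9.8 m/s² × 5330 m = 1.316×10^8 Pa = 1.316 kbar
Total = 0.1114 + 0.1708 + 0.9843 + 1.316 = 2.5828 kbar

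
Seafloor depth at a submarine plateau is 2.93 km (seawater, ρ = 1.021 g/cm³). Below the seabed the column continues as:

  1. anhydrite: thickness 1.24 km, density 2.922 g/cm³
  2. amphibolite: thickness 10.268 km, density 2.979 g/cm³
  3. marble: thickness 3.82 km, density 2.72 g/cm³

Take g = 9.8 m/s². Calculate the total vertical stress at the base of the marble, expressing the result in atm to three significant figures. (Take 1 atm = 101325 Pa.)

seawater: 1021 kg/m³ × 9.8 m/s² × 2930 m = 2.932×10^7 Pa = 289.3 atm
anhydrite: 2922 kg/m³ × 9.8 m/s² × 1240 m = 3.551×10^7 Pa = 350.4 atm
amphibolite: 2979 kg/m³ × 9.8 m/s² × 10268 m = 2.998×10^8 Pa = 2958 atm
marble: 2720 kg/m³ × 9.8 m/s² × 3820 m = 1.018×10^8 Pa = 1005 atm
Total = 289.3 + 350.4 + 2958 + 1005 = 4603.2 atm

4600 atm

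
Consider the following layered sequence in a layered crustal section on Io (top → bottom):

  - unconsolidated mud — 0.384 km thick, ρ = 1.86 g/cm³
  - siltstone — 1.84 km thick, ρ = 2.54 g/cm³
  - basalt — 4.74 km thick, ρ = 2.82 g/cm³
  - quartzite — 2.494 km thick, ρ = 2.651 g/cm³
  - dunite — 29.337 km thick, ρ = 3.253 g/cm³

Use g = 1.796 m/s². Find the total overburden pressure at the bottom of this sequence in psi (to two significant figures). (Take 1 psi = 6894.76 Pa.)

unconsolidated mud: 1860 kg/m³ × 1.796 m/s² × 384 m = 1.283×10^6 Pa = 186.1 psi
siltstone: 2540 kg/m³ × 1.796 m/s² × 1840 m = 8.394×10^6 Pa = 1217 psi
basalt: 2820 kg/m³ × 1.796 m/s² × 4740 m = 2.401×10^7 Pa = 3482 psi
quartzite: 2651 kg/m³ × 1.796 m/s² × 2494 m = 1.187×10^7 Pa = 1722 psi
dunite: 3253 kg/m³ × 1.796 m/s² × 29337 m = 1.714×10^8 Pa = 24859 psi
Total = 186.1 + 1217 + 3482 + 1722 + 24859 = 31467 psi

31000 psi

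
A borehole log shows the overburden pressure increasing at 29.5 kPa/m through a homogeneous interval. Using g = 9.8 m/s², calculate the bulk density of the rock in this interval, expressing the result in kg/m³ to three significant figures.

3010 kg/m³

ρ = (dP/dz)/g = 29.5 kPa/m / 9.8 m/s² = 29500 Pa/m / 9.8 m/s² = 3010.2 kg/m³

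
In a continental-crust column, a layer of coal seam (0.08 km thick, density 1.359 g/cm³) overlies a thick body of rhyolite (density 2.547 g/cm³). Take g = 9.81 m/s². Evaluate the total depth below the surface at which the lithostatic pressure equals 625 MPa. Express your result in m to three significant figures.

Pressure at base of upper layers: 1359×9.81×80 = 1.067×10^6 Pa = 1.067 MPa
Remaining pressure to be supplied by rhyolite: 6.250×10^8 − 1.067×10^6 = 6.239×10^8 Pa
Additional depth in rhyolite = 6.239×10^8 Pa / (2547 kg/m³ × 9.81 m/s²) = 24971 m
Total depth = 80 m + 24971 m = 25051 m

25100 m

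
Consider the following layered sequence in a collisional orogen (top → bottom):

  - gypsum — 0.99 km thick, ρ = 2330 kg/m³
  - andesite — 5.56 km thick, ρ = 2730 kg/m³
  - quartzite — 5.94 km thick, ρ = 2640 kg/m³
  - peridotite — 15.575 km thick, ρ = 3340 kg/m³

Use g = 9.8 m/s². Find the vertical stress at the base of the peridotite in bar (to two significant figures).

8300 bar

gypsum: 2330 kg/m³ × 9.8 m/s² × 990 m = 2.261×10^7 Pa = 226.1 bar
andesite: 2730 kg/m³ × 9.8 m/s² × 5560 m = 1.488×10^8 Pa = 1488 bar
quartzite: 2640 kg/m³ × 9.8 m/s² × 5940 m = 1.537×10^8 Pa = 1537 bar
peridotite: 3340 kg/m³ × 9.8 m/s² × 15575 m = 5.098×10^8 Pa = 5098 bar
Total = 226.1 + 1488 + 1537 + 5098 = 8348.4 bar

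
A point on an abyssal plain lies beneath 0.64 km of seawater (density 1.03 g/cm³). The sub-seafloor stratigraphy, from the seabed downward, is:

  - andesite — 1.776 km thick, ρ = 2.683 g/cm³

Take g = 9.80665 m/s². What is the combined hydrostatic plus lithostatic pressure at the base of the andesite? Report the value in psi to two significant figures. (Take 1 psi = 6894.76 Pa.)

7700 psi

seawater: 1030 kg/m³ × 9.80665 m/s² × 640 m = 6.465×10^6 Pa = 937.6 psi
andesite: 2683 kg/m³ × 9.80665 m/s² × 1776 m = 4.673×10^7 Pa = 6777 psi
Total = 937.6 + 6777 = 7715.0 psi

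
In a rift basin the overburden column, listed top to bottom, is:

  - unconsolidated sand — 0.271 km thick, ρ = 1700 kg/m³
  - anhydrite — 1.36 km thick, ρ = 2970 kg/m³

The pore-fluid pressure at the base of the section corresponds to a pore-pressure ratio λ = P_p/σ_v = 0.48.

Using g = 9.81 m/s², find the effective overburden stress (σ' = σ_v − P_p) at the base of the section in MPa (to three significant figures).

Overburden (lithostatic) stress σ_v:
unconsolidated sand: 1700 kg/m³ × 9.81 m/s² × 271 m = 4.519×10^6 Pa = 4.519 MPa
anhydrite: 2970 kg/m³ × 9.81 m/s² × 1360 m = 3.962×10^7 Pa = 39.62 MPa
Total = 4.519 + 39.62 = 44.144 MPa
Pore pressure P_p = λ·σ_v = 0.48 × 44.14 MPa = 21.19 MPa
Effective stress σ' = σ_v − P_p = 44.14 − 21.19 = 22.955 MPa

23.0 MPa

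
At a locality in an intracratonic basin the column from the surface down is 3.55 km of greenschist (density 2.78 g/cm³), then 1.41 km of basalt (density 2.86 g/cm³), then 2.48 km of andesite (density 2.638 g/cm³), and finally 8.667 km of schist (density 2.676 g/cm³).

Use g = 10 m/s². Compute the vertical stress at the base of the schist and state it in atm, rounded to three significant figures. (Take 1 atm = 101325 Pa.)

greenschist: 2780 kg/m³ × 10 m/s² × 3550 m = 9.869×10^7 Pa = 974.0 atm
basalt: 2860 kg/m³ × 10 m/s² × 1410 m = 4.033×10^7 Pa = 398.0 atm
andesite: 2638 kg/m³ × 10 m/s² × 2480 m = 6.542×10^7 Pa = 645.7 atm
schist: 2676 kg/m³ × 10 m/s² × 8667 m = 2.319×10^8 Pa = 2289 atm
Total = 974.0 + 398.0 + 645.7 + 2289 = 4306.6 atm

4310 atm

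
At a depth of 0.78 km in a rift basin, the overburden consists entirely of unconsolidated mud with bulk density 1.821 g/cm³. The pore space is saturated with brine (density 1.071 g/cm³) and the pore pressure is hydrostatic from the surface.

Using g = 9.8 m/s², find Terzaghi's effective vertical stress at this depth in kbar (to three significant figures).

Overburden (lithostatic) stress σ_v:
unconsolidated mud: 1821 kg/m³ × 9.8 m/s² × 780 m = 1.392×10^7 Pa = 13.92 MPa
Pore pressure P_p = 1071 kg/m³ × 9.8 m/s² × 780 m = 8.187×10^6 Pa = 8.187 MPa
Effective stress σ' = σ_v − P_p = 13.92 − 8.187 = 5.7330 MPa = 0.057330 kbar

0.0573 kbar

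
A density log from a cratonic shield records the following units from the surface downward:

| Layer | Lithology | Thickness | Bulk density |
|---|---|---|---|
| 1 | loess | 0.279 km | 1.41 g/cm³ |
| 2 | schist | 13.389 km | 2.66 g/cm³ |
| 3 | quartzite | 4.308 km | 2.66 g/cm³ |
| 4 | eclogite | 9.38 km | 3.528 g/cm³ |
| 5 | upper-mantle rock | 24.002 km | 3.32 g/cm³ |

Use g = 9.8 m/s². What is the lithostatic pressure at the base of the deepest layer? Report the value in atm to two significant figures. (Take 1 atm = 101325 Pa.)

loess: 1410 kg/m³ × 9.8 m/s² × 279 m = 3.855×10^6 Pa = 38.05 atm
schist: 2660 kg/m³ × 9.8 m/s² × 13389 m = 3.490×10^8 Pa = 3445 atm
quartzite: 2660 kg/m³ × 9.8 m/s² × 4308 m = 1.123×10^8 Pa = 1108 atm
eclogite: 3528 kg/m³ × 9.8 m/s² × 9380 m = 3.243×10^8 Pa = 3201 atm
upper-mantle rock: 3320 kg/m³ × 9.8 m/s² × 24002 m = 7.809×10^8 Pa = 7707 atm
Total = 38.05 + 3445 + 1108 + 3201 + 7707 = 15499 atm

15000 atm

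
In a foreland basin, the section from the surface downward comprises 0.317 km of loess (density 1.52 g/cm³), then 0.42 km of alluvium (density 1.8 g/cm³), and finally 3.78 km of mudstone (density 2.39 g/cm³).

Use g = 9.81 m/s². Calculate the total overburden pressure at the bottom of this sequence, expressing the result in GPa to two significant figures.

0.10 GPa

loess: 1520 kg/m³ × 9.81 m/s² × 317 m = 4.727×10^6 Pa = 4.727×10^-3 GPa
alluvium: 1800 kg/m³ × 9.81 m/s² × 420 m = 7.416×10^6 Pa = 7.416×10^-3 GPa
mudstone: 2390 kg/m³ × 9.81 m/s² × 3780 m = 8.863×10^7 Pa = 0.08863 GPa
Total = 4.727×10^-3 + 7.416×10^-3 + 0.08863 = 0.10077 GPa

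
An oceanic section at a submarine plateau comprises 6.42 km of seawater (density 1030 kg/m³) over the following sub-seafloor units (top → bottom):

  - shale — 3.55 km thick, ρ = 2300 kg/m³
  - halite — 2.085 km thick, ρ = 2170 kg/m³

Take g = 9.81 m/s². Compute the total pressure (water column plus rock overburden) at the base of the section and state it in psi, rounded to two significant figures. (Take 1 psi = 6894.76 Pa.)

27000 psi

seawater: 1030 kg/m³ × 9.81 m/s² × 6420 m = 6.487×10^7 Pa = 9409 psi
shale: 2300 kg/m³ × 9.81 m/s² × 3550 m = 8.010×10^7 Pa = 11617 psi
halite: 2170 kg/m³ × 9.81 m/s² × 2085 m = 4.438×10^7 Pa = 6437 psi
Total = 9409 + 11617 + 6437 = 27463 psi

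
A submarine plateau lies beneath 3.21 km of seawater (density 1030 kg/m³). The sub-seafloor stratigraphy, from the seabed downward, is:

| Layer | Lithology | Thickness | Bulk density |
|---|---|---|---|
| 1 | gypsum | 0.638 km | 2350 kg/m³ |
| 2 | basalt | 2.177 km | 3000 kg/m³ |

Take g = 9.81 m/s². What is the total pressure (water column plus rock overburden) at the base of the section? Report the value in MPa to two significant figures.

110 MPa

seawater: 1030 kg/m³ × 9.81 m/s² × 3210 m = 3.243×10^7 Pa = 32.43 MPa
gypsum: 2350 kg/m³ × 9.81 m/s² × 638 m = 1.471×10^7 Pa = 14.71 MPa
basalt: 3000 kg/m³ × 9.81 m/s² × 2177 m = 6.407×10^7 Pa = 64.07 MPa
Total = 32.43 + 14.71 + 64.07 = 111.21 MPa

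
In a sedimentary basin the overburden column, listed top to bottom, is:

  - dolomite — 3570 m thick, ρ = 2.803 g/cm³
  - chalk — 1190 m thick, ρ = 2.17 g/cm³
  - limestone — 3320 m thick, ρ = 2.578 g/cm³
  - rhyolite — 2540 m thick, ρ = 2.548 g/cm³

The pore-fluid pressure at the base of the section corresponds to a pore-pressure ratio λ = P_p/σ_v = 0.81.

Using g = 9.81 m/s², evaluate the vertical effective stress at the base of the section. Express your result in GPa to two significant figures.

0.051 GPa

Overburden (lithostatic) stress σ_v:
dolomite: 2803 kg/m³ × 9.81 m/s² × 3570 m = 9.817×10^7 Pa = 98.17 MPa
chalk: 2170 kg/m³ × 9.81 m/s² × 1190 m = 2.533×10^7 Pa = 25.33 MPa
limestone: 2578 kg/m³ × 9.81 m/s² × 3320 m = 8.396×10^7 Pa = 83.96 MPa
rhyolite: 2548 kg/m³ × 9.81 m/s² × 2540 m = 6.349×10^7 Pa = 63.49 MPa
Total = 98.17 + 25.33 + 83.96 + 63.49 = 270.95 MPa
Pore pressure P_p = λ·σ_v = 0.81 × 271.0 MPa = 219.5 MPa
Effective stress σ' = σ_v − P_p = 271.0 − 219.5 = 51.481 MPa = 0.051481 GPa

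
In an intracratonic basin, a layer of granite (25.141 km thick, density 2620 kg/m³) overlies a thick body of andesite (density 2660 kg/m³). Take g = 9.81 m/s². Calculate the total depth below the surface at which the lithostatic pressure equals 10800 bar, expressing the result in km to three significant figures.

41.8 km

Pressure at base of upper layers: 2620×9.81×25141 = 6.462×10^8 Pa = 6462 bar
Remaining pressure to be supplied by andesite: 1.080×10^9 − 6.462×10^8 = 4.338×10^8 Pa
Additional depth in andesite = 4.338×10^8 Pa / (2660 kg/m³ × 9.81 m/s²) = 16625 m
Total depth = 25141 m + 16625 m = 41766 m
= 41.766 km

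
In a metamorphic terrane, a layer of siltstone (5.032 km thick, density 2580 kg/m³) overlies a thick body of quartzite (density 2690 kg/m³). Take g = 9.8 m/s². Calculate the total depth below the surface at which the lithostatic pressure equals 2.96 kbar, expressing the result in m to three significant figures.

11400 m

Pressure at base of upper layers: 2580×9.8×5032 = 1.272×10^8 Pa = 1.272 kbar
Remaining pressure to be supplied by quartzite: 2.960×10^8 − 1.272×10^8 = 1.688×10^8 Pa
Additional depth in quartzite = 1.688×10^8 Pa / (2690 kg/m³ × 9.8 m/s²) = 6402.1 m
Total depth = 5032 m + 6402.1 m = 11434 m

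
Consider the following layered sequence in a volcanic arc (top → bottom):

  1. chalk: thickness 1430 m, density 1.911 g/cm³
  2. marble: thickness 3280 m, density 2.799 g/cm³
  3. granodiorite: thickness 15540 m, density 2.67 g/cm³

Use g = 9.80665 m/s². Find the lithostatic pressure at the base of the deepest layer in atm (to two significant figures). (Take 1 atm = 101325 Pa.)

chalk: 1911 kg/m³ × 9.80665 m/s² × 1430 m = 2.680×10^7 Pa = 264.5 atm
marble: 2799 kg/m³ × 9.80665 m/s² × 3280 m = 9.003×10^7 Pa = 888.5 atm
granodiorite: 2670 kg/m³ × 9.80665 m/s² × 15540 m = 4.069×10^8 Pa = 4016 atm
Total = 264.5 + 888.5 + 4016 = 5168.8 atm

5200 atm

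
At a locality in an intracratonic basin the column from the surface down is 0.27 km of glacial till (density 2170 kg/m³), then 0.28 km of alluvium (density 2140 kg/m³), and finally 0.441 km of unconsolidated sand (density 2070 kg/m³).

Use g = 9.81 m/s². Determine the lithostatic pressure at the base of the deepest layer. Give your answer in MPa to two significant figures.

21 MPa

glacial till: 2170 kg/m³ × 9.81 m/s² × 270 m = 5.748×10^6 Pa = 5.748 MPa
alluvium: 2140 kg/m³ × 9.81 m/s² × 280 m = 5.878×10^6 Pa = 5.878 MPa
unconsolidated sand: 2070 kg/m³ × 9.81 m/s² × 441 m = 8.955×10^6 Pa = 8.955 MPa
Total = 5.748 + 5.878 + 8.955 = 20.581 MPa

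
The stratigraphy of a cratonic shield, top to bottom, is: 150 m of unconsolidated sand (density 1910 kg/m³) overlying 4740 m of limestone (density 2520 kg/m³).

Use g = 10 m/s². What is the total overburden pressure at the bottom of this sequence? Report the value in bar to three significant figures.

1220 bar

unconsolidated sand: 1910 kg/m³ × 10 m/s² × 150 m = 2.865×10^6 Pa = 28.65 bar
limestone: 2520 kg/m³ × 10 m/s² × 4740 m = 1.194×10^8 Pa = 1194 bar
Total = 28.65 + 1194 = 1223.1 bar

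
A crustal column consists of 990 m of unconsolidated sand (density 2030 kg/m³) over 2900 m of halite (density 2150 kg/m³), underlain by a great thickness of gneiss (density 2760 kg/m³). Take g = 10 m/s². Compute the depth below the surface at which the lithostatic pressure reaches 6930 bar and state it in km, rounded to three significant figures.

Pressure at base of upper layers: 2030×10×990 + 2150×10×2900 = 8.245×10^7 Pa = 824.5 bar
Remaining pressure to be supplied by gneiss: 6.930×10^8 − 8.245×10^7 = 6.106×10^8 Pa
Additional depth in gneiss = 6.106×10^8 Pa / (2760 kg/m³ × 10 m/s²) = 22121 m
Total depth = 3890 m + 22121 m = 26011 m
= 26.011 km

26.0 km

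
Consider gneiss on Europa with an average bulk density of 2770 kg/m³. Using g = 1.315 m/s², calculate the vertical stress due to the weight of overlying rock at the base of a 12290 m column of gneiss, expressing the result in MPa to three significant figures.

gneiss: 2770 kg/m³ × 1.315 m/s² × 12290 m = 4.477×10^7 Pa = 44.77 MPa

44.8 MPa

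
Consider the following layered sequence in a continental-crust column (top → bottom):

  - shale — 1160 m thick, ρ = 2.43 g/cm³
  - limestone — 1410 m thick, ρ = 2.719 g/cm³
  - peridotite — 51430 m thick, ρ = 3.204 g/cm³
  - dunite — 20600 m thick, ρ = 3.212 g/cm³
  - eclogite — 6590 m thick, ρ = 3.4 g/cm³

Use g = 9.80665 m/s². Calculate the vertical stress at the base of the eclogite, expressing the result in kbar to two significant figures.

25 kbar

shale: 2430 kg/m³ × 9.80665 m/s² × 1160 m = 2.764×10^7 Pa = 0.2764 kbar
limestone: 2719 kg/m³ × 9.80665 m/s² × 1410 m = 3.760×10^7 Pa = 0.3760 kbar
peridotite: 3204 kg/m³ × 9.80665 m/s² × 51430 m = 1.616×10^9 Pa = 16.16 kbar
dunite: 3212 kg/m³ × 9.80665 m/s² × 20600 m = 6.489×10^8 Pa = 6.489 kbar
eclogite: 3400 kg/m³ × 9.80665 m/s² × 6590 m = 2.197×10^8 Pa = 2.197 kbar
Total = 0.2764 + 0.3760 + 16.16 + 6.489 + 2.197 = 25.498 kbar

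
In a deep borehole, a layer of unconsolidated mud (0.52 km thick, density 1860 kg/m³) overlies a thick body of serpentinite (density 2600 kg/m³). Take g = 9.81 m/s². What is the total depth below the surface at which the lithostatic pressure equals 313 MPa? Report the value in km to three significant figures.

Pressure at base of upper layers: 1860×9.81×520 = 9.488×10^6 Pa = 9.488 MPa
Remaining pressure to be supplied by serpentinite: 3.130×10^8 − 9.488×10^6 = 3.035×10^8 Pa
Additional depth in serpentinite = 3.035×10^8 Pa / (2600 kg/m³ × 9.81 m/s²) = 11900 m
Total depth = 520 m + 11900 m = 12420 m
= 12.420 km

12.4 km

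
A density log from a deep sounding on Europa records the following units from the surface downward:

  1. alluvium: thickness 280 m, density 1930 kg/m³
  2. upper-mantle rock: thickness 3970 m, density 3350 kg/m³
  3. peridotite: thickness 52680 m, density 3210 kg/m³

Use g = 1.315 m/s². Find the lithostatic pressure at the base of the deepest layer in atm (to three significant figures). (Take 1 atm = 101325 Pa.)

alluvium: 1930 kg/m³ × 1.315 m/s² × 280 m = 7.106×10^5 Pa = 7.013 atm
upper-mantle rock: 3350 kg/m³ × 1.315 m/s² × 3970 m = 1.749×10^7 Pa = 172.6 atm
peridotite: 3210 kg/m³ × 1.315 m/s² × 52680 m = 2.224×10^8 Pa = 2195 atm
Total = 7.013 + 172.6 + 2195 = 2374.2 atm

2370 atm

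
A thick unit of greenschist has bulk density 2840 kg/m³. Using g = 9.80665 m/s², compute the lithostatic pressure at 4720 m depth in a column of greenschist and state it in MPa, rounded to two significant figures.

greenschist: 2840 kg/m³ × 9.80665 m/s² × 4720 m = 1.315×10^8 Pa = 131.5 MPa

130 MPa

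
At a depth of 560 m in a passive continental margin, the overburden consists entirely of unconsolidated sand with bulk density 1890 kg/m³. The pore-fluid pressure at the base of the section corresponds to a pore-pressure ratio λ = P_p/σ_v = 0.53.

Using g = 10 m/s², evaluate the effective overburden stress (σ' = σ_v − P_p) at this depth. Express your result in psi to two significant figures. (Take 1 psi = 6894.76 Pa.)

720 psi

Overburden (lithostatic) stress σ_v:
unconsolidated sand: 1890 kg/m³ × 10 m/s² × 560 m = 1.058×10^7 Pa = 10.58 MPa
Pore pressure P_p = λ·σ_v = 0.53 × 10.58 MPa = 5.610 MPa
Effective stress σ' = σ_v − P_p = 10.58 − 5.610 = 4.9745 MPa = 721.49 psi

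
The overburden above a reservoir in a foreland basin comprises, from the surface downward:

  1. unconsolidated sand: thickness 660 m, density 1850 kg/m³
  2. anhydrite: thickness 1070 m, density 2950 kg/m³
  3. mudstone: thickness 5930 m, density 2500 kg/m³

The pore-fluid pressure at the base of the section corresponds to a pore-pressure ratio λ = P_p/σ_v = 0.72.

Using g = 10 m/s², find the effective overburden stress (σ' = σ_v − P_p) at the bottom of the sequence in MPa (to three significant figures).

53.8 MPa

Overburden (lithostatic) stress σ_v:
unconsolidated sand: 1850 kg/m³ × 10 m/s² × 660 m = 1.221×10^7 Pa = 12.21 MPa
anhydrite: 2950 kg/m³ × 10 m/s² × 1070 m = 3.156×10^7 Pa = 31.57 MPa
mudstone: 2500 kg/m³ × 10 m/s² × 5930 m = 1.482×10^8 Pa = 148.2 MPa
Total = 12.21 + 31.57 + 148.2 = 192.03 MPa
Pore pressure P_p = λ·σ_v = 0.72 × 192.0 MPa = 138.3 MPa
Effective stress σ' = σ_v − P_p = 192.0 − 138.3 = 53.767 MPa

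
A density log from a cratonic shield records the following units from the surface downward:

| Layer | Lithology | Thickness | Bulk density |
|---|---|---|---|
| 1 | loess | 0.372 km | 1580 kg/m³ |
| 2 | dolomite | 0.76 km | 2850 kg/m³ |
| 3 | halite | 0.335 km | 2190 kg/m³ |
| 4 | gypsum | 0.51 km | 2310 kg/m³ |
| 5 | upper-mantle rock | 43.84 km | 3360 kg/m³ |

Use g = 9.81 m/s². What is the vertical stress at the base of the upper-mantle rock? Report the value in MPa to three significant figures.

loess: 1580 kg/m³ × 9.81 m/s² × 372 m = 5.766×10^6 Pa = 5.766 MPa
dolomite: 2850 kg/m³ × 9.81 m/s² × 760 m = 2.125×10^7 Pa = 21.25 MPa
halite: 2190 kg/m³ × 9.81 m/s² × 335 m = 7.197×10^6 Pa = 7.197 MPa
gypsum: 2310 kg/m³ × 9.81 m/s² × 510 m = 1.156×10^7 Pa = 11.56 MPa
upper-mantle rock: 3360 kg/m³ × 9.81 m/s² × 43840 m = 1.445×10^9 Pa = 1445 MPa
Total = 5.766 + 21.25 + 7.197 + 11.56 + 1445 = 1490.8 MPa

1490 MPa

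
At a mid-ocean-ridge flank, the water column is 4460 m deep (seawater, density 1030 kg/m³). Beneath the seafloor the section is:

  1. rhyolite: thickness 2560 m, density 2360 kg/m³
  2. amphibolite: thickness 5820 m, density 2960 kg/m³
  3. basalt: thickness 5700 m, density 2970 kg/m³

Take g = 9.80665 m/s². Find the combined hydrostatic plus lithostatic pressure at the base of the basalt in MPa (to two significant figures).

seawater: 1030 kg/m³ × 9.80665 m/s² × 4460 m = 4.505×10^7 Pa = 45.05 MPa
rhyolite: 2360 kg/m³ × 9.80665 m/s² × 2560 m = 5.925×10^7 Pa = 59.25 MPa
amphibolite: 2960 kg/m³ × 9.80665 m/s² × 5820 m = 1.689×10^8 Pa = 168.9 MPa
basalt: 2970 kg/m³ × 9.80665 m/s² × 5700 m = 1.660×10^8 Pa = 166.0 MPa
Total = 45.05 + 59.25 + 168.9 + 166.0 = 439.26 MPa

440 MPa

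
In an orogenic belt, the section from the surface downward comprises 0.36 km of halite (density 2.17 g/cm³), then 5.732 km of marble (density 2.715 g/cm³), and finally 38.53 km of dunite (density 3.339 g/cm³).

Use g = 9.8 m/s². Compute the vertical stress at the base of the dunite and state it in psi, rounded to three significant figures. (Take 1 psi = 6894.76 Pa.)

halite: 2170 kg/m³ × 9.8 m/s² × 360 m = 7.656×10^6 Pa = 1110 psi
marble: 2715 kg/m³ × 9.8 m/s² × 5732 m = 1.525×10^8 Pa = 22120 psi
dunite: 3339 kg/m³ × 9.8 m/s² × 38530 m = 1.261×10^9 Pa = 1.829×10^5 psi
Total = 1110 + 22120 + 1.829×10^5 = 2.0609×10^5 psi

206000 psi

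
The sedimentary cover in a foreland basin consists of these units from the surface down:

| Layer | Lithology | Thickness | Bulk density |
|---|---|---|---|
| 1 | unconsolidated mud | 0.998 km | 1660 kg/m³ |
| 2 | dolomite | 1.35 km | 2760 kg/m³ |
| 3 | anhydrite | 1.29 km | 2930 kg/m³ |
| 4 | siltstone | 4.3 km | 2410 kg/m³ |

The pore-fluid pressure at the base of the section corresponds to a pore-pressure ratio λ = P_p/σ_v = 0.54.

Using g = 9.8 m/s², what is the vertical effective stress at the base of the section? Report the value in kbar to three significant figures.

Overburden (lithostatic) stress σ_v:
unconsolidated mud: 1660 kg/m³ × 9.8 m/s² × 998 m = 1.624×10^7 Pa = 16.24 MPa
dolomite: 2760 kg/m³ × 9.8 m/s² × 1350 m = 3.651×10^7 Pa = 36.51 MPa
anhydrite: 2930 kg/m³ × 9.8 m/s² × 1290 m = 3.704×10^7 Pa = 37.04 MPa
siltstone: 2410 kg/m³ × 9.8 m/s² × 4300 m = 1.016×10^8 Pa = 101.6 MPa
Total = 16.24 + 36.51 + 37.04 + 101.6 = 191.35 MPa
Pore pressure P_p = λ·σ_v = 0.54 × 191.3 MPa = 103.3 MPa
Effective stress σ' = σ_v − P_p = 191.3 − 103.3 = 88.020 MPa = 0.88020 kbar

0.880 kbar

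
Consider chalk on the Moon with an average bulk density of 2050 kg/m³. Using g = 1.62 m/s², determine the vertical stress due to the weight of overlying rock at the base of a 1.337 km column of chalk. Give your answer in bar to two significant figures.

chalk: 2050 kg/m³ × 1.62 m/s² × 1337 m = 4.440×10^6 Pa = 44.40 bar

44 bar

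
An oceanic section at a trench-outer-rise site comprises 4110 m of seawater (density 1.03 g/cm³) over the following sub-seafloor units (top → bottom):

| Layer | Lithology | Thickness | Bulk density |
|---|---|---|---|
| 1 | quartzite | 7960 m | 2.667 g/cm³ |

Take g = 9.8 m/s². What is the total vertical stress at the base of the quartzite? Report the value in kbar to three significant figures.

seawater: 1030 kg/m³ × 9.8 m/s² × 4110 m = 4.149×10^7 Pa = 0.4149 kbar
quartzite: 2667 kg/m³ × 9.8 m/s² × 7960 m = 2.080×10^8 Pa = 2.080 kbar
Total = 0.4149 + 2.080 = 2.4953 kbar

2.50 kbar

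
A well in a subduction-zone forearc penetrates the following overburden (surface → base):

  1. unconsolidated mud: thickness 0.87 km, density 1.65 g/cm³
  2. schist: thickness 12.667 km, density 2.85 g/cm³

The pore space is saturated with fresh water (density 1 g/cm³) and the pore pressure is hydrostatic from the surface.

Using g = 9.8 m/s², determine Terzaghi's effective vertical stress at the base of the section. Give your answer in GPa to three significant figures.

0.235 GPa

Overburden (lithostatic) stress σ_v:
unconsolidated mud: 1650 kg/m³ × 9.8 m/s² × 870 m = 1.407×10^7 Pa = 14.07 MPa
schist: 2850 kg/m³ × 9.8 m/s² × 12667 m = 3.538×10^8 Pa = 353.8 MPa
Total = 14.07 + 353.8 = 367.86 MPa
Pore pressure P_p = 1000 kg/m³ × 9.8 m/s² × 13537 m = 1.327×10^8 Pa = 132.7 MPa
Effective stress σ' = σ_v − P_p = 367.9 − 132.7 = 235.19 MPa = 0.23519 GPa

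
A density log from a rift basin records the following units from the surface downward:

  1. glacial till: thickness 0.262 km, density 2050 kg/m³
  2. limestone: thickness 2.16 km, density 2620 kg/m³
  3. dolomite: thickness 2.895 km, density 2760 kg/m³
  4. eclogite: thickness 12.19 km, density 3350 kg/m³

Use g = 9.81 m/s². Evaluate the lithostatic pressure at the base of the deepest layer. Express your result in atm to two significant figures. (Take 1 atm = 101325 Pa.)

glacial till: 2050 kg/m³ × 9.81 m/s² × 262 m = 5.269×10^6 Pa = 52.00 atm
limestone: 2620 kg/m³ × 9.81 m/s² × 2160 m = 5.552×10^7 Pa = 547.9 atm
dolomite: 2760 kg/m³ × 9.81 m/s² × 2895 m = 7.838×10^7 Pa = 773.6 atm
eclogite: 3350 kg/m³ × 9.81 m/s² × 12190 m = 4.006×10^8 Pa = 3954 atm
Total = 52.00 + 547.9 + 773.6 + 3954 = 5327.2 atm

5300 atm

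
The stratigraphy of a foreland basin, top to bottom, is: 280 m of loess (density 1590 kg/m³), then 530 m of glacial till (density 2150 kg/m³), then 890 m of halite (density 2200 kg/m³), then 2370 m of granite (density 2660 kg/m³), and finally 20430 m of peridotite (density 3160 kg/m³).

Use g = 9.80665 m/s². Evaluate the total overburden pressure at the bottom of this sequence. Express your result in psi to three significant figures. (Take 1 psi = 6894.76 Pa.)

loess: 1590 kg/m³ × 9.80665 m/s² × 280 m = 4.366×10^6 Pa = 633.2 psi
glacial till: 2150 kg/m³ × 9.80665 m/s² × 530 m = 1.117×10^7 Pa = 1621 psi
halite: 2200 kg/m³ × 9.80665 m/s² × 890 m = 1.920×10^7 Pa = 2785 psi
granite: 2660 kg/m³ × 9.80665 m/s² × 2370 m = 6.182×10^7 Pa = 8967 psi
peridotite: 3160 kg/m³ × 9.80665 m/s² × 20430 m = 6.331×10^8 Pa = 91824 psi
Total = 633.2 + 1621 + 2785 + 8967 + 91824 = 1.0583×10^5 psi

106000 psi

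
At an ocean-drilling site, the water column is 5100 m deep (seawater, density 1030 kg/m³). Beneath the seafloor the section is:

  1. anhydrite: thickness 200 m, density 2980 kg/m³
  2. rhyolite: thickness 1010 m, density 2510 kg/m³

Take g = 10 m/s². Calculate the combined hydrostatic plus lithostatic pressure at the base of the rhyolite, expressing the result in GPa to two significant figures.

0.084 GPa

seawater: 1030 kg/m³ × 10 m/s² × 5100 m = 5.253×10^7 Pa = 0.05253 GPa
anhydrite: 2980 kg/m³ × 10 m/s² × 200 m = 5.960×10^6 Pa = 5.960×10^-3 GPa
rhyolite: 2510 kg/m³ × 10 m/s² × 1010 m = 2.535×10^7 Pa = 0.02535 GPa
Total = 0.05253 + 5.960×10^-3 + 0.02535 = 0.083841 GPa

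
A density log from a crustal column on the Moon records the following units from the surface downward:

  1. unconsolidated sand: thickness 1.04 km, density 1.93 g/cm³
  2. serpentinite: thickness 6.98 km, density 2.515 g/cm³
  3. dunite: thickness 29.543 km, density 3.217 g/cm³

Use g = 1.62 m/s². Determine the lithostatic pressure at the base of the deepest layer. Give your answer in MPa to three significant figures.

186 MPa

unconsolidated sand: 1930 kg/m³ × 1.62 m/s² × 1040 m = 3.252×10^6 Pa = 3.252 MPa
serpentinite: 2515 kg/m³ × 1.62 m/s² × 6980 m = 2.844×10^7 Pa = 28.44 MPa
dunite: 3217 kg/m³ × 1.62 m/s² × 29543 m = 1.540×10^8 Pa = 154.0 MPa
Total = 3.252 + 28.44 + 154.0 = 185.65 MPa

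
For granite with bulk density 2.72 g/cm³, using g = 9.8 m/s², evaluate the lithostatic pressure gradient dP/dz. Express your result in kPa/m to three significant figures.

26.7 kPa/m

dP/dz = ρg = 2720 kg/m³ × 9.8 m/s² = 26656 Pa/m
= 26656 Pa/m × (1 kPa/m / 1000.0 Pa/m) = 26.656 kPa/m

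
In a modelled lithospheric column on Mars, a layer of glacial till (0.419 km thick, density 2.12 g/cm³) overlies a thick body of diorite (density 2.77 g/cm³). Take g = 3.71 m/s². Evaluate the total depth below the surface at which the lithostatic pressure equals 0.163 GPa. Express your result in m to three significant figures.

Pressure at base of upper layers: 2120×3.71×419 = 3.296×10^6 Pa = 3.296×10^-3 GPa
Remaining pressure to be supplied by diorite: 1.630×10^8 − 3.296×10^6 = 1.597×10^8 Pa
Additional depth in diorite = 1.597×10^8 Pa / (2770 kg/m³ × 3.71 m/s²) = 15540 m
Total depth = 419 m + 15540 m = 15959 m

16000 m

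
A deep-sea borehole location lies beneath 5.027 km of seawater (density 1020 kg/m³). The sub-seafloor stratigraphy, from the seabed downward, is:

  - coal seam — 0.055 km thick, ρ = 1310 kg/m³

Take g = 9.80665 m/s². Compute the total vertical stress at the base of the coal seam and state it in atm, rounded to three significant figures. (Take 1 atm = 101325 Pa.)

seawater: 1020 kg/m³ × 9.80665 m/s² × 5027 m = 5.028×10^7 Pa = 496.3 atm
coal seam: 1310 kg/m³ × 9.80665 m/s² × 55 m = 7.066×10^5 Pa = 6.973 atm
Total = 496.3 + 6.973 = 503.24 atm

503 atm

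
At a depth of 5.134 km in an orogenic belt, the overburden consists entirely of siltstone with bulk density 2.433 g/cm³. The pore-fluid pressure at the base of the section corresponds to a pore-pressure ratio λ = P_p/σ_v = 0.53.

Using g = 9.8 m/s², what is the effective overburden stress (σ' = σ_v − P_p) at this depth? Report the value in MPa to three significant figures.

Overburden (lithostatic) stress σ_v:
siltstone: 2433 kg/m³ × 9.8 m/s² × 5134 m = 1.224×10^8 Pa = 122.4 MPa
Pore pressure P_p = λ·σ_v = 0.53 × 122.4 MPa = 64.88 MPa
Effective stress σ' = σ_v − P_p = 122.4 − 64.88 = 57.534 MPa

57.5 MPa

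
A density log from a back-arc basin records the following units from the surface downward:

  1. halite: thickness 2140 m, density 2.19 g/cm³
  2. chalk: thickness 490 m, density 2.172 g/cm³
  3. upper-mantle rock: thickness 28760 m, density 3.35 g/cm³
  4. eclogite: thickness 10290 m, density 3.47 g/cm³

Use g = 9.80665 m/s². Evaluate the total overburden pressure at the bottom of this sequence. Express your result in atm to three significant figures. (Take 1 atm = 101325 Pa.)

halite: 2190 kg/m³ × 9.80665 m/s² × 2140 m = 4.596×10^7 Pa = 453.6 atm
chalk: 2172 kg/m³ × 9.80665 m/s² × 490 m = 1.044×10^7 Pa = 103.0 atm
upper-mantle rock: 3350 kg/m³ × 9.80665 m/s² × 28760 m = 9.448×10^8 Pa = 9325 atm
eclogite: 3470 kg/m³ × 9.80665 m/s² × 10290 m = 3.502×10^8 Pa = 3456 atm
Total = 453.6 + 103.0 + 9325 + 3456 = 13337 atm

13300 atm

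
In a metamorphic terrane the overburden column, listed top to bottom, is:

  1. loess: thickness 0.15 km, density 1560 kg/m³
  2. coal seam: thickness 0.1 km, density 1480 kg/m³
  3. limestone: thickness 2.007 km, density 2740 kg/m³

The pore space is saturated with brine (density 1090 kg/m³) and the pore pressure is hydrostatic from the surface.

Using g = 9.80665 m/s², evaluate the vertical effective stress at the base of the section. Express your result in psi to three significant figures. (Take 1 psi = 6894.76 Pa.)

4870 psi

Overburden (lithostatic) stress σ_v:
loess: 1560 kg/m³ × 9.80665 m/s² × 150 m = 2.295×10^6 Pa = 2.295 MPa
coal seam: 1480 kg/m³ × 9.80665 m/s² × 100 m = 1.451×10^6 Pa = 1.451 MPa
limestone: 2740 kg/m³ × 9.80665 m/s² × 2007 m = 5.393×10^7 Pa = 53.93 MPa
Total = 2.295 + 1.451 + 53.93 = 57.675 MPa
Pore pressure P_p = 1090 kg/m³ × 9.80665 m/s² × 2257 m = 2.413×10^7 Pa = 24.13 MPa
Effective stress σ' = σ_v − P_p = 57.67 − 24.13 = 33.549 MPa = 4865.9 psi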